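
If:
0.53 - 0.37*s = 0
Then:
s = 1.43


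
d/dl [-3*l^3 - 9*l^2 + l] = -9*l^2 - 18*l + 1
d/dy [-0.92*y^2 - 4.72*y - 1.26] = -1.84*y - 4.72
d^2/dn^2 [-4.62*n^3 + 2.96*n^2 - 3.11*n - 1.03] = 5.92 - 27.72*n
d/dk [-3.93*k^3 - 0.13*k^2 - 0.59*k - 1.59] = -11.79*k^2 - 0.26*k - 0.59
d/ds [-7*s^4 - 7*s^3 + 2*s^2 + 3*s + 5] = -28*s^3 - 21*s^2 + 4*s + 3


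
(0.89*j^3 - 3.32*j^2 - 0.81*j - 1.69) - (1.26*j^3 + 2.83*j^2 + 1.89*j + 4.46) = -0.37*j^3 - 6.15*j^2 - 2.7*j - 6.15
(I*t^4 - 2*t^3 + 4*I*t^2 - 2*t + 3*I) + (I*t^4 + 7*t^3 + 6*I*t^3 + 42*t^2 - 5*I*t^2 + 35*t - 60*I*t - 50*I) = 2*I*t^4 + 5*t^3 + 6*I*t^3 + 42*t^2 - I*t^2 + 33*t - 60*I*t - 47*I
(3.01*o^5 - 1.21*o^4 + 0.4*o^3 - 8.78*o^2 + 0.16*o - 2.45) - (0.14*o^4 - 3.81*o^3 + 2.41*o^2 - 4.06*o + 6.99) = 3.01*o^5 - 1.35*o^4 + 4.21*o^3 - 11.19*o^2 + 4.22*o - 9.44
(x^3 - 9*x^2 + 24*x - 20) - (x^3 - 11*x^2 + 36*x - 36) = 2*x^2 - 12*x + 16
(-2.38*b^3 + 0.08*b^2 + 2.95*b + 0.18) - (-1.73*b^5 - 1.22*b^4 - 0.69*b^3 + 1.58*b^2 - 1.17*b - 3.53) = 1.73*b^5 + 1.22*b^4 - 1.69*b^3 - 1.5*b^2 + 4.12*b + 3.71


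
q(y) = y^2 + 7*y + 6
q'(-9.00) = -11.00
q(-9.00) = 24.00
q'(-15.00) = -23.00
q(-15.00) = 126.00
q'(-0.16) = 6.68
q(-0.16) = 4.91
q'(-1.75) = 3.50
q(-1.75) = -3.19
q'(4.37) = 15.74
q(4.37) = 55.69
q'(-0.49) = 6.02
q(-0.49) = 2.81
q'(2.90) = 12.80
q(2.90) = 34.71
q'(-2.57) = 1.86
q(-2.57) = -5.39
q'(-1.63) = 3.74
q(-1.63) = -2.75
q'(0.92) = 8.84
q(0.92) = 13.29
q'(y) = 2*y + 7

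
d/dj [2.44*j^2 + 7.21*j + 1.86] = 4.88*j + 7.21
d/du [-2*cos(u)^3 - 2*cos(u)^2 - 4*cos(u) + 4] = 2*(3*cos(u)^2 + 2*cos(u) + 2)*sin(u)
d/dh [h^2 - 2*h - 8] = 2*h - 2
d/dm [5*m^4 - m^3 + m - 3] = 20*m^3 - 3*m^2 + 1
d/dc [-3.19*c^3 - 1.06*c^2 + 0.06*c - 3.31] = -9.57*c^2 - 2.12*c + 0.06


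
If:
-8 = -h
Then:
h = 8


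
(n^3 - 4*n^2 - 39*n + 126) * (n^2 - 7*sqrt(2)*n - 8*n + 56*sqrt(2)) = n^5 - 12*n^4 - 7*sqrt(2)*n^4 - 7*n^3 + 84*sqrt(2)*n^3 + 49*sqrt(2)*n^2 + 438*n^2 - 3066*sqrt(2)*n - 1008*n + 7056*sqrt(2)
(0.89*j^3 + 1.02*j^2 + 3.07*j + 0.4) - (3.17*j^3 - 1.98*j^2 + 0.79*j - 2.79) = -2.28*j^3 + 3.0*j^2 + 2.28*j + 3.19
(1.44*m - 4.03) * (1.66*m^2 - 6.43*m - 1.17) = 2.3904*m^3 - 15.949*m^2 + 24.2281*m + 4.7151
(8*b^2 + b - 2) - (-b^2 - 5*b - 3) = 9*b^2 + 6*b + 1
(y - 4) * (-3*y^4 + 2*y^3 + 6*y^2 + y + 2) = -3*y^5 + 14*y^4 - 2*y^3 - 23*y^2 - 2*y - 8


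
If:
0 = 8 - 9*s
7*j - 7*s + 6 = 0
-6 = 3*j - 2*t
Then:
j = 2/63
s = 8/9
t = 64/21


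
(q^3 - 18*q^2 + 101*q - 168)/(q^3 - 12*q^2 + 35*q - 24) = (q - 7)/(q - 1)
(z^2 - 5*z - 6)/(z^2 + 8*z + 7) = (z - 6)/(z + 7)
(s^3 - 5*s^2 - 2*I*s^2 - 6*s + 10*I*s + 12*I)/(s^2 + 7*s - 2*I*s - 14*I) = (s^2 - 5*s - 6)/(s + 7)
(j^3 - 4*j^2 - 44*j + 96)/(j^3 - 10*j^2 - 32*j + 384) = (j - 2)/(j - 8)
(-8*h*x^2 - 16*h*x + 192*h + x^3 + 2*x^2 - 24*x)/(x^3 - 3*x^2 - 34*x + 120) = (-8*h + x)/(x - 5)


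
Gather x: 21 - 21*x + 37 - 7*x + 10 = 68 - 28*x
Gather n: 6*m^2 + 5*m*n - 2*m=6*m^2 + 5*m*n - 2*m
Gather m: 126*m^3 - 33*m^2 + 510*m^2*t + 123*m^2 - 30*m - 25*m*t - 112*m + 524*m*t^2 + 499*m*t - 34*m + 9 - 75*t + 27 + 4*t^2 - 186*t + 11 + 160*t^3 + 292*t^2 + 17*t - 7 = 126*m^3 + m^2*(510*t + 90) + m*(524*t^2 + 474*t - 176) + 160*t^3 + 296*t^2 - 244*t + 40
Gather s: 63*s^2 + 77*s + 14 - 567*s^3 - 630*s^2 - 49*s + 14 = -567*s^3 - 567*s^2 + 28*s + 28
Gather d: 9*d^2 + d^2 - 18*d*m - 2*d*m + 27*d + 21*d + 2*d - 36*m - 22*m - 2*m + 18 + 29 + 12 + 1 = 10*d^2 + d*(50 - 20*m) - 60*m + 60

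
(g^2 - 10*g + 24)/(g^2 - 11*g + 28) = (g - 6)/(g - 7)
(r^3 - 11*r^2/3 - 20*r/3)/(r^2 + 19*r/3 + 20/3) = r*(r - 5)/(r + 5)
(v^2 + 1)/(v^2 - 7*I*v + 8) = (v - I)/(v - 8*I)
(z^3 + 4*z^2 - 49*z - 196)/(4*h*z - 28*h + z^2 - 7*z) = (z^2 + 11*z + 28)/(4*h + z)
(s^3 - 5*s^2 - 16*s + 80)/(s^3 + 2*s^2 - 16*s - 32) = (s - 5)/(s + 2)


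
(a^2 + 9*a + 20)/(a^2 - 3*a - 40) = (a + 4)/(a - 8)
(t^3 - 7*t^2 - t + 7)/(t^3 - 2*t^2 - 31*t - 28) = (t - 1)/(t + 4)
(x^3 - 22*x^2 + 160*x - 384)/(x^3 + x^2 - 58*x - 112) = (x^2 - 14*x + 48)/(x^2 + 9*x + 14)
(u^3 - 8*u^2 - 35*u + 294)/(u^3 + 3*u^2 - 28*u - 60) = (u^2 - 14*u + 49)/(u^2 - 3*u - 10)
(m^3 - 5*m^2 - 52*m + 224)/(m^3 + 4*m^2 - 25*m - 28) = (m - 8)/(m + 1)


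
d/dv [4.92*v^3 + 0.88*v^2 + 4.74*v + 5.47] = 14.76*v^2 + 1.76*v + 4.74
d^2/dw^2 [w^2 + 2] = 2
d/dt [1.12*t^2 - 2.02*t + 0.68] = 2.24*t - 2.02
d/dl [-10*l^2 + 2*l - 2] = 2 - 20*l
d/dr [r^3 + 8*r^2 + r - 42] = 3*r^2 + 16*r + 1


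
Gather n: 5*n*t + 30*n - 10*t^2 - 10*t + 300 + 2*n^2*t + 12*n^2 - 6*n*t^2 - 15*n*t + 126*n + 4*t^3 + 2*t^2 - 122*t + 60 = n^2*(2*t + 12) + n*(-6*t^2 - 10*t + 156) + 4*t^3 - 8*t^2 - 132*t + 360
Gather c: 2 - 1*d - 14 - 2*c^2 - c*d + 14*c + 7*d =-2*c^2 + c*(14 - d) + 6*d - 12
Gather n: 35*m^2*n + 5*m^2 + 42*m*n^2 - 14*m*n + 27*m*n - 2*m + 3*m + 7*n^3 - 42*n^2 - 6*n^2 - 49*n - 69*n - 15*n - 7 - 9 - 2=5*m^2 + m + 7*n^3 + n^2*(42*m - 48) + n*(35*m^2 + 13*m - 133) - 18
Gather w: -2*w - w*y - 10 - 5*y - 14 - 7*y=w*(-y - 2) - 12*y - 24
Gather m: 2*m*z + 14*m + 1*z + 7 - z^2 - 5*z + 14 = m*(2*z + 14) - z^2 - 4*z + 21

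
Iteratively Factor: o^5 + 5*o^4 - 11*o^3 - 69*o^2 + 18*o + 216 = (o + 3)*(o^4 + 2*o^3 - 17*o^2 - 18*o + 72) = (o - 2)*(o + 3)*(o^3 + 4*o^2 - 9*o - 36) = (o - 2)*(o + 3)*(o + 4)*(o^2 - 9) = (o - 2)*(o + 3)^2*(o + 4)*(o - 3)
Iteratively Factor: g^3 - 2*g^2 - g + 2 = (g - 1)*(g^2 - g - 2) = (g - 1)*(g + 1)*(g - 2)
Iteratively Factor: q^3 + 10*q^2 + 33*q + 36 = (q + 4)*(q^2 + 6*q + 9) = (q + 3)*(q + 4)*(q + 3)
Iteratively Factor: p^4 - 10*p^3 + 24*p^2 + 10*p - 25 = (p - 5)*(p^3 - 5*p^2 - p + 5) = (p - 5)*(p + 1)*(p^2 - 6*p + 5) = (p - 5)^2*(p + 1)*(p - 1)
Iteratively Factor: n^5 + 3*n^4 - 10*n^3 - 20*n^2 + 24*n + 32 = (n + 4)*(n^4 - n^3 - 6*n^2 + 4*n + 8) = (n + 1)*(n + 4)*(n^3 - 2*n^2 - 4*n + 8) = (n - 2)*(n + 1)*(n + 4)*(n^2 - 4) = (n - 2)^2*(n + 1)*(n + 4)*(n + 2)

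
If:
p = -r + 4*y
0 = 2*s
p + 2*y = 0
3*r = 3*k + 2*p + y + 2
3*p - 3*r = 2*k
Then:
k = -8/19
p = -4/57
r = 4/19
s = 0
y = 2/57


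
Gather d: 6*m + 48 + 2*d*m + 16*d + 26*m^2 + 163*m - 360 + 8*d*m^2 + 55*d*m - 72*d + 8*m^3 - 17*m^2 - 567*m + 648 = d*(8*m^2 + 57*m - 56) + 8*m^3 + 9*m^2 - 398*m + 336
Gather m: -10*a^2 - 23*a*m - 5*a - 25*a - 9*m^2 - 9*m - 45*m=-10*a^2 - 30*a - 9*m^2 + m*(-23*a - 54)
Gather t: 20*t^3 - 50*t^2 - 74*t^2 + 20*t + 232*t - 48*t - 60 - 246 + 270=20*t^3 - 124*t^2 + 204*t - 36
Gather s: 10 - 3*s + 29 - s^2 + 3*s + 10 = 49 - s^2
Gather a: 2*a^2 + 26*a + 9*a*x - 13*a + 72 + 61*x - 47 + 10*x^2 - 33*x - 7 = 2*a^2 + a*(9*x + 13) + 10*x^2 + 28*x + 18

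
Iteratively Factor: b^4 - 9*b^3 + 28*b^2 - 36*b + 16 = (b - 2)*(b^3 - 7*b^2 + 14*b - 8) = (b - 2)*(b - 1)*(b^2 - 6*b + 8) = (b - 4)*(b - 2)*(b - 1)*(b - 2)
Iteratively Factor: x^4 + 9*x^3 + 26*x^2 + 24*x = (x + 2)*(x^3 + 7*x^2 + 12*x) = x*(x + 2)*(x^2 + 7*x + 12) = x*(x + 2)*(x + 3)*(x + 4)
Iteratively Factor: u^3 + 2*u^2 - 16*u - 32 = (u - 4)*(u^2 + 6*u + 8) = (u - 4)*(u + 4)*(u + 2)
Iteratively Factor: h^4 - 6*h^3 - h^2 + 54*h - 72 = (h - 3)*(h^3 - 3*h^2 - 10*h + 24) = (h - 3)*(h - 2)*(h^2 - h - 12) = (h - 3)*(h - 2)*(h + 3)*(h - 4)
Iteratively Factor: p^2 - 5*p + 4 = (p - 4)*(p - 1)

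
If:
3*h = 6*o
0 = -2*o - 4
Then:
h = -4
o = -2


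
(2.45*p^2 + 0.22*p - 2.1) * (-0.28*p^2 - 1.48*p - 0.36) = -0.686*p^4 - 3.6876*p^3 - 0.6196*p^2 + 3.0288*p + 0.756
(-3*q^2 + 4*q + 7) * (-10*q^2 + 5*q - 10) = 30*q^4 - 55*q^3 - 20*q^2 - 5*q - 70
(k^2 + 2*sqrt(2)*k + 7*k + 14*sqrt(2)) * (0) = 0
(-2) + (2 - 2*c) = -2*c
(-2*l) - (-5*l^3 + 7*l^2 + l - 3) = 5*l^3 - 7*l^2 - 3*l + 3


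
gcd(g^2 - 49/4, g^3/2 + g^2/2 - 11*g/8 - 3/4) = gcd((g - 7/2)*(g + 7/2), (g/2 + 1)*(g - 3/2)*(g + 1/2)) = 1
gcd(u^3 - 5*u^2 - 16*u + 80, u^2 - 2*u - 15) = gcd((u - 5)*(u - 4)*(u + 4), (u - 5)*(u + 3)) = u - 5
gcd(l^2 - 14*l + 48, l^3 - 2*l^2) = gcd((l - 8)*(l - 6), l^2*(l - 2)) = 1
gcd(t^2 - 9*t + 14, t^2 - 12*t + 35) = t - 7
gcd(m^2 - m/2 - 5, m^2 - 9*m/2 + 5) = m - 5/2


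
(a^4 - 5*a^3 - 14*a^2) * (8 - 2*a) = -2*a^5 + 18*a^4 - 12*a^3 - 112*a^2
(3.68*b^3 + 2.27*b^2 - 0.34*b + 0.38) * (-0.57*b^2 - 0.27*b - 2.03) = -2.0976*b^5 - 2.2875*b^4 - 7.8895*b^3 - 4.7329*b^2 + 0.5876*b - 0.7714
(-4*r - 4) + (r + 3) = -3*r - 1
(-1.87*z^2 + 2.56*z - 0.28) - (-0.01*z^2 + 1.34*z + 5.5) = -1.86*z^2 + 1.22*z - 5.78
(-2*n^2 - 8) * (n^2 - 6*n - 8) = -2*n^4 + 12*n^3 + 8*n^2 + 48*n + 64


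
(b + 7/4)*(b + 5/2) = b^2 + 17*b/4 + 35/8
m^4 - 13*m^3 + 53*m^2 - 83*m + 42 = (m - 7)*(m - 3)*(m - 2)*(m - 1)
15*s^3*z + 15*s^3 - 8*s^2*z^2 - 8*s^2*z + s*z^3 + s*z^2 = (-5*s + z)*(-3*s + z)*(s*z + s)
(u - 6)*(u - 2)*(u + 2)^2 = u^4 - 4*u^3 - 16*u^2 + 16*u + 48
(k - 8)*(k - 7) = k^2 - 15*k + 56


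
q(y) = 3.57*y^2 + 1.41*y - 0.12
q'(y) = 7.14*y + 1.41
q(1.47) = 9.67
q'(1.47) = 11.91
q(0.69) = 2.55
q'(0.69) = 6.34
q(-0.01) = -0.13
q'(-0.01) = 1.34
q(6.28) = 149.53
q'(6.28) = 46.25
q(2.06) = 17.93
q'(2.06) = 16.12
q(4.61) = 82.25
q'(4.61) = 34.33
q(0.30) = 0.62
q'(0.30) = 3.55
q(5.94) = 134.22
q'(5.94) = 43.82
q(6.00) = 136.86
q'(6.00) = 44.25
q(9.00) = 301.74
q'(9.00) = 65.67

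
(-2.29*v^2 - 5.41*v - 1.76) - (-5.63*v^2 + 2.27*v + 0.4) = 3.34*v^2 - 7.68*v - 2.16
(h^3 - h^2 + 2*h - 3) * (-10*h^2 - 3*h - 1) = -10*h^5 + 7*h^4 - 18*h^3 + 25*h^2 + 7*h + 3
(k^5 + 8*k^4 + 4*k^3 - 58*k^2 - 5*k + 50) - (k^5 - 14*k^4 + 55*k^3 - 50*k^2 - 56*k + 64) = 22*k^4 - 51*k^3 - 8*k^2 + 51*k - 14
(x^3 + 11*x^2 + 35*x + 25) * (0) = 0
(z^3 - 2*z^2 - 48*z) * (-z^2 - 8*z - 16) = -z^5 - 6*z^4 + 48*z^3 + 416*z^2 + 768*z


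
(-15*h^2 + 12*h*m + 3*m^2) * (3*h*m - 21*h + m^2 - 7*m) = -45*h^3*m + 315*h^3 + 21*h^2*m^2 - 147*h^2*m + 21*h*m^3 - 147*h*m^2 + 3*m^4 - 21*m^3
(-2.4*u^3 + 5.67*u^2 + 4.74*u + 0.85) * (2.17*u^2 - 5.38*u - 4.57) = -5.208*u^5 + 25.2159*u^4 - 9.2508*u^3 - 49.5686*u^2 - 26.2348*u - 3.8845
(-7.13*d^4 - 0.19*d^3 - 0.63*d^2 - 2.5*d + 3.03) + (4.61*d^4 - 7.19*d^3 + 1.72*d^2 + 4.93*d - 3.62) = -2.52*d^4 - 7.38*d^3 + 1.09*d^2 + 2.43*d - 0.59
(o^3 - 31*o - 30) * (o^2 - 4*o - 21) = o^5 - 4*o^4 - 52*o^3 + 94*o^2 + 771*o + 630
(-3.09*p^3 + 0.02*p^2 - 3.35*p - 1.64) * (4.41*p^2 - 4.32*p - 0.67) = -13.6269*p^5 + 13.437*p^4 - 12.7896*p^3 + 7.2262*p^2 + 9.3293*p + 1.0988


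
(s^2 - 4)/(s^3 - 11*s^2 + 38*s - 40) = (s + 2)/(s^2 - 9*s + 20)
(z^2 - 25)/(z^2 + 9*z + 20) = (z - 5)/(z + 4)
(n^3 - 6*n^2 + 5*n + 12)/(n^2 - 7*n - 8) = (n^2 - 7*n + 12)/(n - 8)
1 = 1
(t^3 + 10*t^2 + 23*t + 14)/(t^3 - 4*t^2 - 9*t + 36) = (t^3 + 10*t^2 + 23*t + 14)/(t^3 - 4*t^2 - 9*t + 36)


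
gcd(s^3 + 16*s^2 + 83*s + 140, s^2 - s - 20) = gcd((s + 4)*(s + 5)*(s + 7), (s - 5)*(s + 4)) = s + 4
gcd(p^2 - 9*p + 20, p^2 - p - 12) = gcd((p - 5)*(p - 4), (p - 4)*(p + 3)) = p - 4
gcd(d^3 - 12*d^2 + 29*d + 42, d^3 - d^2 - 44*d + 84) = d - 6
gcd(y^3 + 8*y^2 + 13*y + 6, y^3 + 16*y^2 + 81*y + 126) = y + 6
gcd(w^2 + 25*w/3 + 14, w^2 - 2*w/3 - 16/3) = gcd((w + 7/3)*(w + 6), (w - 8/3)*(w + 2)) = 1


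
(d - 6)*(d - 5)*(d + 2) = d^3 - 9*d^2 + 8*d + 60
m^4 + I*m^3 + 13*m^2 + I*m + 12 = (m - 3*I)*(m + 4*I)*(-I*m + 1)*(I*m + 1)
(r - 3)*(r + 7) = r^2 + 4*r - 21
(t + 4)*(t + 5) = t^2 + 9*t + 20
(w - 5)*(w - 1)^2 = w^3 - 7*w^2 + 11*w - 5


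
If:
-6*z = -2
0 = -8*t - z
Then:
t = -1/24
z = 1/3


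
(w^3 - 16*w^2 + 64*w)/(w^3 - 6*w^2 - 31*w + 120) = w*(w - 8)/(w^2 + 2*w - 15)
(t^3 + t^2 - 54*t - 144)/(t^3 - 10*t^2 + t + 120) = (t + 6)/(t - 5)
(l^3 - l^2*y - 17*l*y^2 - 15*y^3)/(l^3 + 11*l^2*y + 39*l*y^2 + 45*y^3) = (l^2 - 4*l*y - 5*y^2)/(l^2 + 8*l*y + 15*y^2)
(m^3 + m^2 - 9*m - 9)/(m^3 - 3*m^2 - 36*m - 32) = (m^2 - 9)/(m^2 - 4*m - 32)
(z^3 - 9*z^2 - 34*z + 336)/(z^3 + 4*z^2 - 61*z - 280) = (z^2 - z - 42)/(z^2 + 12*z + 35)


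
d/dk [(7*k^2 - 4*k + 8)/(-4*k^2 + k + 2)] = (-9*k^2 + 92*k - 16)/(16*k^4 - 8*k^3 - 15*k^2 + 4*k + 4)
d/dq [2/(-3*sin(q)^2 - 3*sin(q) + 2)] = 6*(2*sin(q) + 1)*cos(q)/(3*sin(q)^2 + 3*sin(q) - 2)^2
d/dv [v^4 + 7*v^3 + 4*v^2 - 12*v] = 4*v^3 + 21*v^2 + 8*v - 12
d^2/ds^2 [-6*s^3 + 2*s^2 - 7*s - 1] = 4 - 36*s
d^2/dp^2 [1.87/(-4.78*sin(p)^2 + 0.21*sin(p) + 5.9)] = (-170.906032*sin(p)^4 + 5.631318*sin(p)^3 + 45.325621*sin(p)^2 - 8.945706*sin(p) + 105.640414)/(-4.78*sin(p)^2 + 0.21*sin(p) + 5.9)^3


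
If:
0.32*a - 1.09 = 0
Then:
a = 3.41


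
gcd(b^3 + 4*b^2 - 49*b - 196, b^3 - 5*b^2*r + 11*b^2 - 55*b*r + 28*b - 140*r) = b^2 + 11*b + 28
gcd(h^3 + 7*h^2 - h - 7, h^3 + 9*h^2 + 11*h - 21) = h^2 + 6*h - 7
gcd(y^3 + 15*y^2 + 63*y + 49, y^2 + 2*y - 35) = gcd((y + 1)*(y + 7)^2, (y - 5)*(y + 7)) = y + 7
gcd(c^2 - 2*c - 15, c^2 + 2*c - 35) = c - 5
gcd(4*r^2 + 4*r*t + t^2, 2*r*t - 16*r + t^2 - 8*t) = 2*r + t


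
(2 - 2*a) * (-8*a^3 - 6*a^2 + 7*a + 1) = 16*a^4 - 4*a^3 - 26*a^2 + 12*a + 2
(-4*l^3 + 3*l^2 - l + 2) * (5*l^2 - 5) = -20*l^5 + 15*l^4 + 15*l^3 - 5*l^2 + 5*l - 10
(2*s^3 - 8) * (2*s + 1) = 4*s^4 + 2*s^3 - 16*s - 8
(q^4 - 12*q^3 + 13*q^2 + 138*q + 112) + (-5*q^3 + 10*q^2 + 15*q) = q^4 - 17*q^3 + 23*q^2 + 153*q + 112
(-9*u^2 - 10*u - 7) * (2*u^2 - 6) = -18*u^4 - 20*u^3 + 40*u^2 + 60*u + 42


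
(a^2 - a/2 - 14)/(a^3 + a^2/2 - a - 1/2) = (2*a^2 - a - 28)/(2*a^3 + a^2 - 2*a - 1)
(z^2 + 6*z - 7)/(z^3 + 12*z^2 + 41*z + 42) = (z - 1)/(z^2 + 5*z + 6)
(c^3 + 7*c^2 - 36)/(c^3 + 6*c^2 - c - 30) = (c + 6)/(c + 5)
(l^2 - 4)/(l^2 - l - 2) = (l + 2)/(l + 1)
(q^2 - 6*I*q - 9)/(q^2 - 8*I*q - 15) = (q - 3*I)/(q - 5*I)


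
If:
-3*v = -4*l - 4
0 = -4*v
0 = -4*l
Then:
No Solution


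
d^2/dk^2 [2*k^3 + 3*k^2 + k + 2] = 12*k + 6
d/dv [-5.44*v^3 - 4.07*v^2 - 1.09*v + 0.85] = -16.32*v^2 - 8.14*v - 1.09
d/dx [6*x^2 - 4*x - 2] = 12*x - 4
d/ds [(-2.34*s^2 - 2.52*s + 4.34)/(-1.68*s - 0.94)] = (3.9312*s^2 + 4.3992*s + 9.66)/(2.8224*s^2 + 3.1584*s + 0.8836)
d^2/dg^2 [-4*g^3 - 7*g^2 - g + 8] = -24*g - 14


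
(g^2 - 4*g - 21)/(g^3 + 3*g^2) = (g - 7)/g^2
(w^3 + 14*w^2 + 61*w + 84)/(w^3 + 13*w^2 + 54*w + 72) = (w + 7)/(w + 6)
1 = 1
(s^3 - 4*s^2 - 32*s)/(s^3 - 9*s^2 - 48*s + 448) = s*(s + 4)/(s^2 - s - 56)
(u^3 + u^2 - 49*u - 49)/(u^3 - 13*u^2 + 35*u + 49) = (u + 7)/(u - 7)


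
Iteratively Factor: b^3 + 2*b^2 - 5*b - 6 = (b + 1)*(b^2 + b - 6) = (b + 1)*(b + 3)*(b - 2)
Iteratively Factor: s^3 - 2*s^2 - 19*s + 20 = (s - 1)*(s^2 - s - 20) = (s - 5)*(s - 1)*(s + 4)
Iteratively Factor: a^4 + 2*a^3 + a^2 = (a)*(a^3 + 2*a^2 + a) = a^2*(a^2 + 2*a + 1) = a^2*(a + 1)*(a + 1)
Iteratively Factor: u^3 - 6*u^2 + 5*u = (u - 1)*(u^2 - 5*u) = (u - 5)*(u - 1)*(u)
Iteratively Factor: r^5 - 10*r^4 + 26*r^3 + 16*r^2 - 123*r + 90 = (r + 2)*(r^4 - 12*r^3 + 50*r^2 - 84*r + 45) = (r - 3)*(r + 2)*(r^3 - 9*r^2 + 23*r - 15) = (r - 3)^2*(r + 2)*(r^2 - 6*r + 5) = (r - 5)*(r - 3)^2*(r + 2)*(r - 1)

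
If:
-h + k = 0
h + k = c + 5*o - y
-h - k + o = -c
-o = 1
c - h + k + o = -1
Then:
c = 0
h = -1/2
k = -1/2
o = -1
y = -4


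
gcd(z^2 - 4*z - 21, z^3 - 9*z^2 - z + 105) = z^2 - 4*z - 21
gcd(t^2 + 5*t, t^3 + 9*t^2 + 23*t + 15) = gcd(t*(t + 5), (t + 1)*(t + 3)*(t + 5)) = t + 5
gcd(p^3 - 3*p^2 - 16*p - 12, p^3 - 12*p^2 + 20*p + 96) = p^2 - 4*p - 12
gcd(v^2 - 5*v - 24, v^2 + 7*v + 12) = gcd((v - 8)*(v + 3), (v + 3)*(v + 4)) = v + 3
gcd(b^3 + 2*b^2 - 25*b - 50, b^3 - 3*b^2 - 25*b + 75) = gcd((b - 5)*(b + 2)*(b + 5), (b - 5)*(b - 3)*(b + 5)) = b^2 - 25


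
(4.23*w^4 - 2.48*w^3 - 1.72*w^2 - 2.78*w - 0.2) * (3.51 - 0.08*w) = -0.3384*w^5 + 15.0457*w^4 - 8.5672*w^3 - 5.8148*w^2 - 9.7418*w - 0.702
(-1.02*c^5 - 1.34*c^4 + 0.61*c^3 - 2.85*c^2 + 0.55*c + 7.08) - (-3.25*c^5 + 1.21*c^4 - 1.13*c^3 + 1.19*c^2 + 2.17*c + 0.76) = 2.23*c^5 - 2.55*c^4 + 1.74*c^3 - 4.04*c^2 - 1.62*c + 6.32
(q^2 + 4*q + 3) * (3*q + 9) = 3*q^3 + 21*q^2 + 45*q + 27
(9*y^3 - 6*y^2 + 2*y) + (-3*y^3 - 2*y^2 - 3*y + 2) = 6*y^3 - 8*y^2 - y + 2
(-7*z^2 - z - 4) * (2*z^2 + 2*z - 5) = -14*z^4 - 16*z^3 + 25*z^2 - 3*z + 20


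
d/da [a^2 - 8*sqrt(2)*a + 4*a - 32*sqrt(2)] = 2*a - 8*sqrt(2) + 4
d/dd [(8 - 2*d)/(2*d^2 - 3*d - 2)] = 4*(d^2 - 8*d + 7)/(4*d^4 - 12*d^3 + d^2 + 12*d + 4)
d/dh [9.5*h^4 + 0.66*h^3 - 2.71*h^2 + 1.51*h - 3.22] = 38.0*h^3 + 1.98*h^2 - 5.42*h + 1.51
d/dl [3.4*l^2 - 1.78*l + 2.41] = 6.8*l - 1.78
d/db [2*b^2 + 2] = 4*b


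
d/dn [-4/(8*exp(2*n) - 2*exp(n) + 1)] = (64*exp(n) - 8)*exp(n)/(8*exp(2*n) - 2*exp(n) + 1)^2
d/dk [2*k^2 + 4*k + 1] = 4*k + 4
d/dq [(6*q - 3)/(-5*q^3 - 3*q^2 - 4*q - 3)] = 3*(20*q^3 - 9*q^2 - 6*q - 10)/(25*q^6 + 30*q^5 + 49*q^4 + 54*q^3 + 34*q^2 + 24*q + 9)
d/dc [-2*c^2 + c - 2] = 1 - 4*c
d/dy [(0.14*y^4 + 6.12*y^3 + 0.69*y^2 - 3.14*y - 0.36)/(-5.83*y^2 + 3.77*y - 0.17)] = (-1.6324*y^5 - 34.0962*y^4 + 46.0496*y^3 - 18.8261*y^2 - 4.4322*y + 1.891)/(33.9889*y^4 - 43.9582*y^3 + 16.1951*y^2 - 1.2818*y + 0.0289)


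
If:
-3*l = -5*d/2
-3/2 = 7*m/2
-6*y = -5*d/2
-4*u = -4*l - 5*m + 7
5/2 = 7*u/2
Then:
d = 18/5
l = 3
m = -3/7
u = 5/7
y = 3/2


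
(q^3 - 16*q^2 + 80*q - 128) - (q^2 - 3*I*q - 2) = q^3 - 17*q^2 + 80*q + 3*I*q - 126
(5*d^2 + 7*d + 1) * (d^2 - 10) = 5*d^4 + 7*d^3 - 49*d^2 - 70*d - 10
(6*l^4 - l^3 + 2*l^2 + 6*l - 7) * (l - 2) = 6*l^5 - 13*l^4 + 4*l^3 + 2*l^2 - 19*l + 14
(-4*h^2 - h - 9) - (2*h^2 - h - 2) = -6*h^2 - 7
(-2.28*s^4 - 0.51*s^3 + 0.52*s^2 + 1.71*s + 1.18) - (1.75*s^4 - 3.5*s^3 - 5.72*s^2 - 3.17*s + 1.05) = -4.03*s^4 + 2.99*s^3 + 6.24*s^2 + 4.88*s + 0.13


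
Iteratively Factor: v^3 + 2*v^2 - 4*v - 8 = (v + 2)*(v^2 - 4) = (v + 2)^2*(v - 2)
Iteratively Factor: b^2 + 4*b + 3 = (b + 1)*(b + 3)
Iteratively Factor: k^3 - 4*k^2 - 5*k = (k)*(k^2 - 4*k - 5) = k*(k - 5)*(k + 1)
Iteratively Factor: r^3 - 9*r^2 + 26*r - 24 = (r - 2)*(r^2 - 7*r + 12) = (r - 3)*(r - 2)*(r - 4)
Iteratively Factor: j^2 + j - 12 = (j + 4)*(j - 3)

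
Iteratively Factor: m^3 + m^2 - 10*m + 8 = (m - 2)*(m^2 + 3*m - 4) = (m - 2)*(m - 1)*(m + 4)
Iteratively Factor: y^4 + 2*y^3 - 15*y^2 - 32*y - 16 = (y - 4)*(y^3 + 6*y^2 + 9*y + 4) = (y - 4)*(y + 1)*(y^2 + 5*y + 4) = (y - 4)*(y + 1)^2*(y + 4)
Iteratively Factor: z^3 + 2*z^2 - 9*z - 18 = (z + 3)*(z^2 - z - 6) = (z + 2)*(z + 3)*(z - 3)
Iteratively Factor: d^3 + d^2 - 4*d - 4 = (d + 2)*(d^2 - d - 2) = (d - 2)*(d + 2)*(d + 1)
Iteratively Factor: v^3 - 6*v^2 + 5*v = (v - 5)*(v^2 - v) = (v - 5)*(v - 1)*(v)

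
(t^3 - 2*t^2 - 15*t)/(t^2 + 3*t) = t - 5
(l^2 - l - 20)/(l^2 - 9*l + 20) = (l + 4)/(l - 4)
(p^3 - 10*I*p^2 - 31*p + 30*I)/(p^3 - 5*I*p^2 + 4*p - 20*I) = (p - 3*I)/(p + 2*I)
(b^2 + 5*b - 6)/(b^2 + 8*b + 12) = (b - 1)/(b + 2)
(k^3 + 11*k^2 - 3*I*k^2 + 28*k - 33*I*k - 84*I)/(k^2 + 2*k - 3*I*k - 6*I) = (k^2 + 11*k + 28)/(k + 2)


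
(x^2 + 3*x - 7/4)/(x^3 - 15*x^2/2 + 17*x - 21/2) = (4*x^2 + 12*x - 7)/(2*(2*x^3 - 15*x^2 + 34*x - 21))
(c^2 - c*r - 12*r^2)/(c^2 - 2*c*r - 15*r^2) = (-c + 4*r)/(-c + 5*r)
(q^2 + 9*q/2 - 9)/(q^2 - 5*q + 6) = (q^2 + 9*q/2 - 9)/(q^2 - 5*q + 6)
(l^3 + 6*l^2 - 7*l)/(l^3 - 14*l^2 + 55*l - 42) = l*(l + 7)/(l^2 - 13*l + 42)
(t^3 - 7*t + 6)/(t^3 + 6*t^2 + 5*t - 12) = (t - 2)/(t + 4)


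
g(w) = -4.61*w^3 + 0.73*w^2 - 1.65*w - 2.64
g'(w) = -13.83*w^2 + 1.46*w - 1.65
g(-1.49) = 16.69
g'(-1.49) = -34.53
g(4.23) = -345.47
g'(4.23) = -242.93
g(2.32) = -60.10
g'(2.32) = -72.70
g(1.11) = -9.88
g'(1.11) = -17.07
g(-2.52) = 79.93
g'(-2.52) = -93.16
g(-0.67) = 0.18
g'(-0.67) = -8.84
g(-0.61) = -0.32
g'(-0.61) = -7.69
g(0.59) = -4.31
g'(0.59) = -5.60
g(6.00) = -982.02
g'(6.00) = -490.77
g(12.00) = -7883.40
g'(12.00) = -1975.65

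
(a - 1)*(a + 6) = a^2 + 5*a - 6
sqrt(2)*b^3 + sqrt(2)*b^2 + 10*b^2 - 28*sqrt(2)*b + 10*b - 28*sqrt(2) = (b - 2*sqrt(2))*(b + 7*sqrt(2))*(sqrt(2)*b + sqrt(2))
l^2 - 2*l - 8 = (l - 4)*(l + 2)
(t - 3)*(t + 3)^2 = t^3 + 3*t^2 - 9*t - 27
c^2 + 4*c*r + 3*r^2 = (c + r)*(c + 3*r)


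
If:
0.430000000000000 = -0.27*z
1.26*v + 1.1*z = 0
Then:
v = 1.39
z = -1.59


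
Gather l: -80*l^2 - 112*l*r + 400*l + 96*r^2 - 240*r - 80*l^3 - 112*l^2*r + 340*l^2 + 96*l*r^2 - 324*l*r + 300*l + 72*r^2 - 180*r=-80*l^3 + l^2*(260 - 112*r) + l*(96*r^2 - 436*r + 700) + 168*r^2 - 420*r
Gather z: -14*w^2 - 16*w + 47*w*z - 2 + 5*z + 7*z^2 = -14*w^2 - 16*w + 7*z^2 + z*(47*w + 5) - 2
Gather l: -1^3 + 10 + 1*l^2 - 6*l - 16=l^2 - 6*l - 7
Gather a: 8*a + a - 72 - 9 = 9*a - 81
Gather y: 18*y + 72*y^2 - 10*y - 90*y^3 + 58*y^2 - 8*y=-90*y^3 + 130*y^2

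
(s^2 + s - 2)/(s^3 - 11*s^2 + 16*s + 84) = (s - 1)/(s^2 - 13*s + 42)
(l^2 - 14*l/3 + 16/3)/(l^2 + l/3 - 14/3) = (3*l - 8)/(3*l + 7)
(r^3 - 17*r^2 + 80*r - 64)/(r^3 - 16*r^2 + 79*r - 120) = (r^2 - 9*r + 8)/(r^2 - 8*r + 15)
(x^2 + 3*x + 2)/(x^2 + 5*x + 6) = (x + 1)/(x + 3)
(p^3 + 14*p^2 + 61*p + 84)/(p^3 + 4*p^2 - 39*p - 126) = (p + 4)/(p - 6)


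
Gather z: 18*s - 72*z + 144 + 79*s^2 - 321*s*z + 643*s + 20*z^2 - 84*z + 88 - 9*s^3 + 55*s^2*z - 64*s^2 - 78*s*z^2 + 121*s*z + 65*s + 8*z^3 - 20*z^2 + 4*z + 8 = -9*s^3 + 15*s^2 - 78*s*z^2 + 726*s + 8*z^3 + z*(55*s^2 - 200*s - 152) + 240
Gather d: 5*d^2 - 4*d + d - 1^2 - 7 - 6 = 5*d^2 - 3*d - 14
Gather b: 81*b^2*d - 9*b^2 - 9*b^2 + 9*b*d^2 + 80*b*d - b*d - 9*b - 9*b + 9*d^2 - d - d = b^2*(81*d - 18) + b*(9*d^2 + 79*d - 18) + 9*d^2 - 2*d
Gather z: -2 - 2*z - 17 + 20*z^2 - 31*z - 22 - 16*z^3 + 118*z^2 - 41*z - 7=-16*z^3 + 138*z^2 - 74*z - 48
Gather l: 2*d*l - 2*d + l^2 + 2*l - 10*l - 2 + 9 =-2*d + l^2 + l*(2*d - 8) + 7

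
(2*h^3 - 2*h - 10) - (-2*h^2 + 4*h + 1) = 2*h^3 + 2*h^2 - 6*h - 11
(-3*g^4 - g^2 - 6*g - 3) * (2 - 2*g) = 6*g^5 - 6*g^4 + 2*g^3 + 10*g^2 - 6*g - 6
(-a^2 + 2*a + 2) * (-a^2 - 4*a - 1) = a^4 + 2*a^3 - 9*a^2 - 10*a - 2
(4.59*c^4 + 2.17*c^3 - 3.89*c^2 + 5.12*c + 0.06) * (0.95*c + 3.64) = 4.3605*c^5 + 18.7691*c^4 + 4.2033*c^3 - 9.2956*c^2 + 18.6938*c + 0.2184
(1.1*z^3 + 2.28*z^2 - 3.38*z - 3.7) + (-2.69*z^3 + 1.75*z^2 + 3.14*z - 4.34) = -1.59*z^3 + 4.03*z^2 - 0.24*z - 8.04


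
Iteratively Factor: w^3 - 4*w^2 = (w - 4)*(w^2) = w*(w - 4)*(w)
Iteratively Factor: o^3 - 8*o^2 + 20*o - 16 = (o - 2)*(o^2 - 6*o + 8) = (o - 2)^2*(o - 4)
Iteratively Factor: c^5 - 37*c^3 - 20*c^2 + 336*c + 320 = (c + 4)*(c^4 - 4*c^3 - 21*c^2 + 64*c + 80) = (c - 5)*(c + 4)*(c^3 + c^2 - 16*c - 16) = (c - 5)*(c + 1)*(c + 4)*(c^2 - 16) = (c - 5)*(c - 4)*(c + 1)*(c + 4)*(c + 4)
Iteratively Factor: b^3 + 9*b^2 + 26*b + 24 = (b + 3)*(b^2 + 6*b + 8) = (b + 3)*(b + 4)*(b + 2)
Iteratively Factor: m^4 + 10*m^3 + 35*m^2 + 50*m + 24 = (m + 3)*(m^3 + 7*m^2 + 14*m + 8) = (m + 3)*(m + 4)*(m^2 + 3*m + 2) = (m + 2)*(m + 3)*(m + 4)*(m + 1)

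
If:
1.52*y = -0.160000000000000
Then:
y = -0.11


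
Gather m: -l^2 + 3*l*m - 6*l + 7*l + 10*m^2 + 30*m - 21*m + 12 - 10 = -l^2 + l + 10*m^2 + m*(3*l + 9) + 2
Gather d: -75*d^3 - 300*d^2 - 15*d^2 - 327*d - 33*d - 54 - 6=-75*d^3 - 315*d^2 - 360*d - 60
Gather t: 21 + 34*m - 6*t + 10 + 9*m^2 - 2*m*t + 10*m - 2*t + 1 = 9*m^2 + 44*m + t*(-2*m - 8) + 32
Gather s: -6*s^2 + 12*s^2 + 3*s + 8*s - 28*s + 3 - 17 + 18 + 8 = 6*s^2 - 17*s + 12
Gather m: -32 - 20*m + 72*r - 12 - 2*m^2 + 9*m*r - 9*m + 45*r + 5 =-2*m^2 + m*(9*r - 29) + 117*r - 39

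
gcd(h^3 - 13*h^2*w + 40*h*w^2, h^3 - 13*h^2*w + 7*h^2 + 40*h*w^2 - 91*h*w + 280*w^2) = h^2 - 13*h*w + 40*w^2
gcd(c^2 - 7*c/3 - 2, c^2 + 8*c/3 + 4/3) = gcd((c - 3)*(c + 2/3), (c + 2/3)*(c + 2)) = c + 2/3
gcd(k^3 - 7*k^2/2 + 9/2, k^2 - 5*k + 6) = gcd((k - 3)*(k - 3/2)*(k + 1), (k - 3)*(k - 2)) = k - 3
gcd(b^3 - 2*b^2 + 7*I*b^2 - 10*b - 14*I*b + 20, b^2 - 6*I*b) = 1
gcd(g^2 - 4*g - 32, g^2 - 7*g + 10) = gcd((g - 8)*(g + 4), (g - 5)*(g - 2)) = 1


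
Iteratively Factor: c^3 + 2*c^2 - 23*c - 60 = (c + 4)*(c^2 - 2*c - 15) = (c - 5)*(c + 4)*(c + 3)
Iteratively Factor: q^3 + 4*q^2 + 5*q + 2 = (q + 1)*(q^2 + 3*q + 2) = (q + 1)*(q + 2)*(q + 1)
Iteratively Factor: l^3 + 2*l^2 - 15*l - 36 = (l + 3)*(l^2 - l - 12) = (l + 3)^2*(l - 4)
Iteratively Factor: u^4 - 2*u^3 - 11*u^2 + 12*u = (u - 4)*(u^3 + 2*u^2 - 3*u) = u*(u - 4)*(u^2 + 2*u - 3) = u*(u - 4)*(u - 1)*(u + 3)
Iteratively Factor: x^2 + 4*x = (x + 4)*(x)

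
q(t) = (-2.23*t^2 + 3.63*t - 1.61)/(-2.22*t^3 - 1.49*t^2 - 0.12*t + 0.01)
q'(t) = (3.63 - 4.46*t)/(-2.22*t^3 - 1.49*t^2 - 0.12*t + 0.01) + (-2.23*t^2 + 3.63*t - 1.61)*(6.66*t^2 + 2.98*t + 0.12)/(-2.22*t^3 - 1.49*t^2 - 0.12*t + 0.01)^2 = (-4.9506*t^4 + 16.1172*t^3 - 5.0463*t^2 - 4.8424*t - 0.1569)/(4.9284*t^6 + 6.6156*t^5 + 2.7529*t^4 + 0.3132*t^3 - 0.0154*t^2 - 0.0024*t + 0.0001)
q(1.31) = 0.09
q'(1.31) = 0.11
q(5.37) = 0.12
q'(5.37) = -0.01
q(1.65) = 0.12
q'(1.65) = 0.07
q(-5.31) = -0.29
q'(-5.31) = -0.08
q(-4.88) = -0.32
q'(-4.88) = -0.10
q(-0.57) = -811.36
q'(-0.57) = -86350.45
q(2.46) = 0.15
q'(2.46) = 0.01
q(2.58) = 0.15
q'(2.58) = 0.00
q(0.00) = -161.00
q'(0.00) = -1569.00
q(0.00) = -161.00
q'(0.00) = -1569.00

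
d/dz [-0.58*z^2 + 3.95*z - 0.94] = 3.95 - 1.16*z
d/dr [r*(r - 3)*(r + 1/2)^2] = 4*r^3 - 6*r^2 - 11*r/2 - 3/4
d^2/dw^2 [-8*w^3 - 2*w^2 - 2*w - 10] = -48*w - 4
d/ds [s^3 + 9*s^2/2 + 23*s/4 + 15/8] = 3*s^2 + 9*s + 23/4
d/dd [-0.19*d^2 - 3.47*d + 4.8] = -0.38*d - 3.47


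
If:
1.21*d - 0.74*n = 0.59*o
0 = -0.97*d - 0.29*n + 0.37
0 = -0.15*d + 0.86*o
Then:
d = 0.26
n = 0.39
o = 0.05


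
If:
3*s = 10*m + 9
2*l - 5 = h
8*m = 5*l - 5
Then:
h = 24*s/25 - 147/25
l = 12*s/25 - 11/25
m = 3*s/10 - 9/10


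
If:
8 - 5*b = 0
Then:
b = 8/5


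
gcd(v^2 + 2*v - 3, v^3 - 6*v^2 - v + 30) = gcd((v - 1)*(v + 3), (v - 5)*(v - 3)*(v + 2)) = 1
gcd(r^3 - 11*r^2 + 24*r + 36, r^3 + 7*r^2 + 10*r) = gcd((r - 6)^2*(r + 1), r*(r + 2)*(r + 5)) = 1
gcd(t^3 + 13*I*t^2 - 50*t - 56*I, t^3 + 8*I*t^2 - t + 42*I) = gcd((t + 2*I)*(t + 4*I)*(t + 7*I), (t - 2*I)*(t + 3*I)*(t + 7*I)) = t + 7*I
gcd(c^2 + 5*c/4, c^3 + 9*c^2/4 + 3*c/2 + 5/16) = c + 5/4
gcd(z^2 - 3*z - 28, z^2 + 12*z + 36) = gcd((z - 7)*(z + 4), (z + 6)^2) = 1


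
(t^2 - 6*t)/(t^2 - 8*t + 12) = t/(t - 2)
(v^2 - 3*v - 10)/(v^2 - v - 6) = (v - 5)/(v - 3)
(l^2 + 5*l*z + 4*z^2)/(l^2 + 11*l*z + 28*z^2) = (l + z)/(l + 7*z)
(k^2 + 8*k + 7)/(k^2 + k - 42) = (k + 1)/(k - 6)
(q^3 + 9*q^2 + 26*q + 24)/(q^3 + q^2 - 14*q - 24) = (q + 4)/(q - 4)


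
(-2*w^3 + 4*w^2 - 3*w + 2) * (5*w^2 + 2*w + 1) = -10*w^5 + 16*w^4 - 9*w^3 + 8*w^2 + w + 2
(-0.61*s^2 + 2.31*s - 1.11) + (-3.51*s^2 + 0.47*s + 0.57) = -4.12*s^2 + 2.78*s - 0.54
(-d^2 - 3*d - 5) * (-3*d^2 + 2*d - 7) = 3*d^4 + 7*d^3 + 16*d^2 + 11*d + 35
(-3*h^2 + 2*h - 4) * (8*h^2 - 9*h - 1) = -24*h^4 + 43*h^3 - 47*h^2 + 34*h + 4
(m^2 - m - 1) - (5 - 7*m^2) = 8*m^2 - m - 6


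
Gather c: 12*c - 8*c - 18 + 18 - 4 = 4*c - 4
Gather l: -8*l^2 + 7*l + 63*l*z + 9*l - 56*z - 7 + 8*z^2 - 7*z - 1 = -8*l^2 + l*(63*z + 16) + 8*z^2 - 63*z - 8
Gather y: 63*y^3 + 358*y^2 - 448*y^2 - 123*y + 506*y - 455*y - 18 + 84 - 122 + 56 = 63*y^3 - 90*y^2 - 72*y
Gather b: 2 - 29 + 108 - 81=0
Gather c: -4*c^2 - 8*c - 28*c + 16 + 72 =-4*c^2 - 36*c + 88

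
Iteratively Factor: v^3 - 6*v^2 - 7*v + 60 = (v - 5)*(v^2 - v - 12) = (v - 5)*(v + 3)*(v - 4)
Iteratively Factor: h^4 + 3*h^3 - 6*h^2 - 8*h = (h)*(h^3 + 3*h^2 - 6*h - 8) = h*(h + 1)*(h^2 + 2*h - 8) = h*(h + 1)*(h + 4)*(h - 2)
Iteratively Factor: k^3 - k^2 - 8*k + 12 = (k + 3)*(k^2 - 4*k + 4) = (k - 2)*(k + 3)*(k - 2)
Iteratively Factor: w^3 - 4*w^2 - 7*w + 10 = (w - 5)*(w^2 + w - 2) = (w - 5)*(w - 1)*(w + 2)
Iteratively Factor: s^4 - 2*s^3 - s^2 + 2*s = (s + 1)*(s^3 - 3*s^2 + 2*s) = (s - 2)*(s + 1)*(s^2 - s) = (s - 2)*(s - 1)*(s + 1)*(s)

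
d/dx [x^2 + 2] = 2*x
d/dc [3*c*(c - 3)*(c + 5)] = 9*c^2 + 12*c - 45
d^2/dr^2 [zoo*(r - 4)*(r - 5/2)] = nan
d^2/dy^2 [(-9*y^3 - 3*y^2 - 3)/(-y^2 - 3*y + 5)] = 234*(y^3 - 3*y^2 + 6*y + 1)/(y^6 + 9*y^5 + 12*y^4 - 63*y^3 - 60*y^2 + 225*y - 125)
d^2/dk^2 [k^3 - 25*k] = 6*k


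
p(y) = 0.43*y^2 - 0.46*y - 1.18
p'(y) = 0.86*y - 0.46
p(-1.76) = 0.96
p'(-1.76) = -1.97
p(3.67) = 2.92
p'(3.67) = 2.70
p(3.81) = 3.31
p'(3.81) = 2.82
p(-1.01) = -0.28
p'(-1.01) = -1.33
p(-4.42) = 9.25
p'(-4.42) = -4.26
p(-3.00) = 4.07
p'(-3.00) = -3.04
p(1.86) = -0.55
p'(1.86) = 1.14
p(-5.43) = 14.00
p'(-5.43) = -5.13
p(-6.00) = 17.06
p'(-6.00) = -5.62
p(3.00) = 1.31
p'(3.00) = 2.12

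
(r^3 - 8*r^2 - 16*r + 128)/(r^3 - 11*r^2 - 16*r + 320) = (r^2 - 16)/(r^2 - 3*r - 40)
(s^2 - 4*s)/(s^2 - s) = (s - 4)/(s - 1)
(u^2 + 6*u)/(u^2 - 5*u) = (u + 6)/(u - 5)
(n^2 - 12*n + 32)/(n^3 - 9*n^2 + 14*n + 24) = (n - 8)/(n^2 - 5*n - 6)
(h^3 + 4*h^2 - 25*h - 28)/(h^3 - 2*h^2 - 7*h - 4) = (h + 7)/(h + 1)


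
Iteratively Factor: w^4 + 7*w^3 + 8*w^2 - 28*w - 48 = (w + 4)*(w^3 + 3*w^2 - 4*w - 12) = (w + 2)*(w + 4)*(w^2 + w - 6) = (w + 2)*(w + 3)*(w + 4)*(w - 2)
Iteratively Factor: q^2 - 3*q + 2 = (q - 1)*(q - 2)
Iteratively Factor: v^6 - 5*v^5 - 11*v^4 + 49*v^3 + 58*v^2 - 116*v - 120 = (v + 2)*(v^5 - 7*v^4 + 3*v^3 + 43*v^2 - 28*v - 60) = (v + 2)^2*(v^4 - 9*v^3 + 21*v^2 + v - 30) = (v + 1)*(v + 2)^2*(v^3 - 10*v^2 + 31*v - 30) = (v - 3)*(v + 1)*(v + 2)^2*(v^2 - 7*v + 10) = (v - 5)*(v - 3)*(v + 1)*(v + 2)^2*(v - 2)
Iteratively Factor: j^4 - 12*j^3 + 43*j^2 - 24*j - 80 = (j + 1)*(j^3 - 13*j^2 + 56*j - 80) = (j - 4)*(j + 1)*(j^2 - 9*j + 20) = (j - 5)*(j - 4)*(j + 1)*(j - 4)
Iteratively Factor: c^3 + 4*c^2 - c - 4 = (c + 4)*(c^2 - 1) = (c - 1)*(c + 4)*(c + 1)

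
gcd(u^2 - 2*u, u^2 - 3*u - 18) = 1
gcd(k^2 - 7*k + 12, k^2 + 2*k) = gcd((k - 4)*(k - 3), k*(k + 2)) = 1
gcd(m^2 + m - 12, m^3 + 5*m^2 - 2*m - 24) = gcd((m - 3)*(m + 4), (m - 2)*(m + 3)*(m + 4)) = m + 4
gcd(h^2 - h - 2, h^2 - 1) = h + 1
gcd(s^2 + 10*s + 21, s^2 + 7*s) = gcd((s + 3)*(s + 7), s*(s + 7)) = s + 7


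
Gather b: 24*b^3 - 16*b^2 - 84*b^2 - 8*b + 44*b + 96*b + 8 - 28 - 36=24*b^3 - 100*b^2 + 132*b - 56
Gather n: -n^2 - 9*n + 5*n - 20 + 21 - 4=-n^2 - 4*n - 3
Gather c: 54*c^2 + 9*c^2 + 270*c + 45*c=63*c^2 + 315*c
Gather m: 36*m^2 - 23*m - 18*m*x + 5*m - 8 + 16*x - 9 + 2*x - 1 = 36*m^2 + m*(-18*x - 18) + 18*x - 18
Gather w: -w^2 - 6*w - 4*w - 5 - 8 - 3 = -w^2 - 10*w - 16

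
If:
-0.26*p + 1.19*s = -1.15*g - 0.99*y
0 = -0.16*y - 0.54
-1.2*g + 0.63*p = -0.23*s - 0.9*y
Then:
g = 7.01754545454545 - 1.96242424242424*s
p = 18.1881818181818 - 4.1030303030303*s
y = -3.38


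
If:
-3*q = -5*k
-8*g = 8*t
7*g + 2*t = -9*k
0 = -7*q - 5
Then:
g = 27/35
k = -3/7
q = -5/7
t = -27/35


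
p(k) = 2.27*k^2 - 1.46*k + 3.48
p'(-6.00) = -28.70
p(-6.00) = 93.96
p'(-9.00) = -42.32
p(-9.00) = 200.49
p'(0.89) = 2.58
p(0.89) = 3.98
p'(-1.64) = -8.91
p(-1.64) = 11.98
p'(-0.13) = -2.05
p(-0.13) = 3.71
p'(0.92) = 2.72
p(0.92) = 4.06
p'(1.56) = 5.62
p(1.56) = 6.73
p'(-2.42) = -12.45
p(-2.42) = 20.31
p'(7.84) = 34.13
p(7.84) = 131.56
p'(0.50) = 0.81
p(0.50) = 3.32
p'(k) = 4.54*k - 1.46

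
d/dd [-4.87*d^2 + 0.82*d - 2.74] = 0.82 - 9.74*d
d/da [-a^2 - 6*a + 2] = -2*a - 6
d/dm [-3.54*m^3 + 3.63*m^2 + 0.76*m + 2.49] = -10.62*m^2 + 7.26*m + 0.76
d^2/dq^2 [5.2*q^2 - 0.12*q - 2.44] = 10.4000000000000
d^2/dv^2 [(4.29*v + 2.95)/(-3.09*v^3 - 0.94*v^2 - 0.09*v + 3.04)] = (-245.768094*v^5 - 412.767144*v^4 - 142.29231*v^3 - 504.144618*v^2 - 241.318764*v - 19.255118)/(29.503629*v^9 + 26.925642*v^8 + 10.768959*v^7 - 84.679604*v^6 - 52.666245*v^5 - 13.108134*v^4 + 84.127257*v^3 + 25.98744*v^2 + 2.495232*v - 28.094464)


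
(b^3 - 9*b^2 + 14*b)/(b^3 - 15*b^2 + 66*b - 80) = b*(b - 7)/(b^2 - 13*b + 40)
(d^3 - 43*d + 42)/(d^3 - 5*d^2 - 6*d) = (d^2 + 6*d - 7)/(d*(d + 1))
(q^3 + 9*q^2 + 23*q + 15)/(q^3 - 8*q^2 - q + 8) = (q^2 + 8*q + 15)/(q^2 - 9*q + 8)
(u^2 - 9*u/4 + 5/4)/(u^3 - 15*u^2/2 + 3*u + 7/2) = (4*u - 5)/(2*(2*u^2 - 13*u - 7))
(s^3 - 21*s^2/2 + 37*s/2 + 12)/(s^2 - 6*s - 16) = (2*s^2 - 5*s - 3)/(2*(s + 2))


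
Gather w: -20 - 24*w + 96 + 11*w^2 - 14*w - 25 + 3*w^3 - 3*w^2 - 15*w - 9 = 3*w^3 + 8*w^2 - 53*w + 42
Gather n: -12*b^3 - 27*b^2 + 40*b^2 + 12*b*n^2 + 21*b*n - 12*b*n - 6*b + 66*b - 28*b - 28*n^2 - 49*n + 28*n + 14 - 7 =-12*b^3 + 13*b^2 + 32*b + n^2*(12*b - 28) + n*(9*b - 21) + 7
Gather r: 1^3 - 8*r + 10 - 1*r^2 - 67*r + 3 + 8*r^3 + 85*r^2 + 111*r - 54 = 8*r^3 + 84*r^2 + 36*r - 40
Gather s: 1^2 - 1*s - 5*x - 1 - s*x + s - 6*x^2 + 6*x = -s*x - 6*x^2 + x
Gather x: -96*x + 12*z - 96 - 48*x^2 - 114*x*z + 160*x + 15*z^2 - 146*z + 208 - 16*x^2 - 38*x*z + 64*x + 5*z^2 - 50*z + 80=-64*x^2 + x*(128 - 152*z) + 20*z^2 - 184*z + 192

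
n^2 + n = n*(n + 1)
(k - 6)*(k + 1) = k^2 - 5*k - 6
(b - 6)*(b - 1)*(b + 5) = b^3 - 2*b^2 - 29*b + 30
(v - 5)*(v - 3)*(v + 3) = v^3 - 5*v^2 - 9*v + 45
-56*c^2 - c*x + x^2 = (-8*c + x)*(7*c + x)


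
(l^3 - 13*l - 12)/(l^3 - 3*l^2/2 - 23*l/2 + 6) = 2*(l + 1)/(2*l - 1)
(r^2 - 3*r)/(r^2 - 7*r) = (r - 3)/(r - 7)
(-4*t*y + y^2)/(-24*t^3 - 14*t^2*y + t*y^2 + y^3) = y/(6*t^2 + 5*t*y + y^2)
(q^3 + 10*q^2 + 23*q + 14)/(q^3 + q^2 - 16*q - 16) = (q^2 + 9*q + 14)/(q^2 - 16)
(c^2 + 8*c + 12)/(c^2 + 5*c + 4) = (c^2 + 8*c + 12)/(c^2 + 5*c + 4)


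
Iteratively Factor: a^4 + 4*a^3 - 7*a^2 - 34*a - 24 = (a - 3)*(a^3 + 7*a^2 + 14*a + 8) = (a - 3)*(a + 2)*(a^2 + 5*a + 4) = (a - 3)*(a + 1)*(a + 2)*(a + 4)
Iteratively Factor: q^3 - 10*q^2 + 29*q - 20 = (q - 5)*(q^2 - 5*q + 4) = (q - 5)*(q - 4)*(q - 1)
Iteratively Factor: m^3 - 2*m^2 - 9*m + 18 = (m + 3)*(m^2 - 5*m + 6) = (m - 3)*(m + 3)*(m - 2)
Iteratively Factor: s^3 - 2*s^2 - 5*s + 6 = (s - 1)*(s^2 - s - 6) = (s - 1)*(s + 2)*(s - 3)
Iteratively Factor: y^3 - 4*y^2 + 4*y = (y)*(y^2 - 4*y + 4) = y*(y - 2)*(y - 2)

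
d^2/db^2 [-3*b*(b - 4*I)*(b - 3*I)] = -18*b + 42*I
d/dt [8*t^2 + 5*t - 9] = 16*t + 5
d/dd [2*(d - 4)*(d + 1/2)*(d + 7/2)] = 6*d^2 - 57/2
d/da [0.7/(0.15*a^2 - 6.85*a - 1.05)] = (4.795 - 0.21*a)/(-0.15*a^2 + 6.85*a + 1.05)^2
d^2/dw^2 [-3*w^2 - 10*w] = -6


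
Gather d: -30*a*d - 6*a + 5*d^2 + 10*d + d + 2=-6*a + 5*d^2 + d*(11 - 30*a) + 2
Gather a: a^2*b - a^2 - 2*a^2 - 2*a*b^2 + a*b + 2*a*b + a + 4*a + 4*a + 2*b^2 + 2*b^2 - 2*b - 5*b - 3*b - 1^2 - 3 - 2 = a^2*(b - 3) + a*(-2*b^2 + 3*b + 9) + 4*b^2 - 10*b - 6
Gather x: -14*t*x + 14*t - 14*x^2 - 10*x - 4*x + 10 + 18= 14*t - 14*x^2 + x*(-14*t - 14) + 28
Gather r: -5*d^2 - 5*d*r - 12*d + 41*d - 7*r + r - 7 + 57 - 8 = -5*d^2 + 29*d + r*(-5*d - 6) + 42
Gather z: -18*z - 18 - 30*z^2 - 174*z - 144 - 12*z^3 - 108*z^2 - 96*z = -12*z^3 - 138*z^2 - 288*z - 162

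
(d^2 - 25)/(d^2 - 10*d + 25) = (d + 5)/(d - 5)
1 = 1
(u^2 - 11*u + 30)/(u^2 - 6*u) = (u - 5)/u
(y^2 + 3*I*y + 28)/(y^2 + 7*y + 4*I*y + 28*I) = (y^2 + 3*I*y + 28)/(y^2 + y*(7 + 4*I) + 28*I)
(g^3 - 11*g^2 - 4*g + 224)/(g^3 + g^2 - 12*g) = (g^2 - 15*g + 56)/(g*(g - 3))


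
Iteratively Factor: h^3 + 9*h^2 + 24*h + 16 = (h + 1)*(h^2 + 8*h + 16) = (h + 1)*(h + 4)*(h + 4)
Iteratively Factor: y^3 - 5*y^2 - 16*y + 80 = (y - 5)*(y^2 - 16) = (y - 5)*(y - 4)*(y + 4)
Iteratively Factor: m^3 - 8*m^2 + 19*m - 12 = (m - 4)*(m^2 - 4*m + 3) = (m - 4)*(m - 3)*(m - 1)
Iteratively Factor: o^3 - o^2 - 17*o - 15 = (o - 5)*(o^2 + 4*o + 3) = (o - 5)*(o + 3)*(o + 1)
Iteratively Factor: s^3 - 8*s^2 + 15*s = (s)*(s^2 - 8*s + 15) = s*(s - 3)*(s - 5)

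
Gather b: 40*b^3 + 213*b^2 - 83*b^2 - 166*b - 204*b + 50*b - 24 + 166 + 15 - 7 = 40*b^3 + 130*b^2 - 320*b + 150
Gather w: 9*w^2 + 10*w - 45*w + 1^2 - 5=9*w^2 - 35*w - 4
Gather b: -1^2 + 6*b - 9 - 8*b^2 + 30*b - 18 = -8*b^2 + 36*b - 28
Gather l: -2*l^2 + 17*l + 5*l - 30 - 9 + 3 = -2*l^2 + 22*l - 36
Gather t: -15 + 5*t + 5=5*t - 10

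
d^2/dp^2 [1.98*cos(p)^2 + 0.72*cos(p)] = -0.72*cos(p) - 3.96*cos(2*p)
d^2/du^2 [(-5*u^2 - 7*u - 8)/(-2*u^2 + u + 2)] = 4*(19*u^3 + 78*u^2 + 18*u + 23)/(8*u^6 - 12*u^5 - 18*u^4 + 23*u^3 + 18*u^2 - 12*u - 8)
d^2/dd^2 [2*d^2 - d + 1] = 4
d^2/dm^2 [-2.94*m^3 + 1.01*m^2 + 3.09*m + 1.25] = 2.02 - 17.64*m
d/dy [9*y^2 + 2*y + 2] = 18*y + 2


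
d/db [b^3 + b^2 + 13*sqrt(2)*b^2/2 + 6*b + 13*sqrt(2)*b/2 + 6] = 3*b^2 + 2*b + 13*sqrt(2)*b + 6 + 13*sqrt(2)/2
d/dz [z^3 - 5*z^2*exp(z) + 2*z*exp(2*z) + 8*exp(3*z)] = -5*z^2*exp(z) + 3*z^2 + 4*z*exp(2*z) - 10*z*exp(z) + 24*exp(3*z) + 2*exp(2*z)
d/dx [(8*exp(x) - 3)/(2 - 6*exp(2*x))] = (12*exp(2*x) - 9*exp(x) + 4)*exp(x)/(9*exp(4*x) - 6*exp(2*x) + 1)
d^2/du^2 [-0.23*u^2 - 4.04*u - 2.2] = -0.460000000000000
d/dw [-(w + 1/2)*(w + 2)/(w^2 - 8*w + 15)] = 7*(3*w^2 - 8*w - 13)/(2*(w^4 - 16*w^3 + 94*w^2 - 240*w + 225))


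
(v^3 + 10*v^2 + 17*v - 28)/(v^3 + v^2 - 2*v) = (v^2 + 11*v + 28)/(v*(v + 2))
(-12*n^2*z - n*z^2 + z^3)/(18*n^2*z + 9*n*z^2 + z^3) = (-4*n + z)/(6*n + z)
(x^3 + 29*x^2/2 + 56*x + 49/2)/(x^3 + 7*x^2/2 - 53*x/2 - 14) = (x + 7)/(x - 4)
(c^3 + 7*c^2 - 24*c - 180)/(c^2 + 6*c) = c + 1 - 30/c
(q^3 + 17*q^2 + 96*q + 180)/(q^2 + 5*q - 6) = (q^2 + 11*q + 30)/(q - 1)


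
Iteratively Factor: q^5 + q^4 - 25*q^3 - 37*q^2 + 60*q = (q)*(q^4 + q^3 - 25*q^2 - 37*q + 60) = q*(q - 1)*(q^3 + 2*q^2 - 23*q - 60) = q*(q - 1)*(q + 3)*(q^2 - q - 20) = q*(q - 1)*(q + 3)*(q + 4)*(q - 5)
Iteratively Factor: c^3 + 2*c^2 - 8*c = (c - 2)*(c^2 + 4*c) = c*(c - 2)*(c + 4)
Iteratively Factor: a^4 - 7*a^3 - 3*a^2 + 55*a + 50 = (a - 5)*(a^3 - 2*a^2 - 13*a - 10) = (a - 5)*(a + 1)*(a^2 - 3*a - 10) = (a - 5)^2*(a + 1)*(a + 2)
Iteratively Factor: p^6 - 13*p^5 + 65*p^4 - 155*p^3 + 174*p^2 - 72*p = (p - 3)*(p^5 - 10*p^4 + 35*p^3 - 50*p^2 + 24*p) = (p - 4)*(p - 3)*(p^4 - 6*p^3 + 11*p^2 - 6*p) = (p - 4)*(p - 3)*(p - 2)*(p^3 - 4*p^2 + 3*p) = (p - 4)*(p - 3)^2*(p - 2)*(p^2 - p) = (p - 4)*(p - 3)^2*(p - 2)*(p - 1)*(p)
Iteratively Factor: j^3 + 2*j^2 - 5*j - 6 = (j - 2)*(j^2 + 4*j + 3) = (j - 2)*(j + 3)*(j + 1)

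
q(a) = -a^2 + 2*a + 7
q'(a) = 2 - 2*a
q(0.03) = 7.06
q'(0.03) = 1.94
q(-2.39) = -3.49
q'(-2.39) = 6.78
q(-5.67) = -36.49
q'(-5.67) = 13.34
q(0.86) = 7.98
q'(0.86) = 0.28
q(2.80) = 4.76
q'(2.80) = -3.60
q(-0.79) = 4.80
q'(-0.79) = 3.58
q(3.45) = 2.00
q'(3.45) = -4.90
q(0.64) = 7.87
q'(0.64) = 0.72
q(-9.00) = -92.00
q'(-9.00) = 20.00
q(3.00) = 4.00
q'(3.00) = -4.00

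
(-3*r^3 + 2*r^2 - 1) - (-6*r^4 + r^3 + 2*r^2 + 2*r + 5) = 6*r^4 - 4*r^3 - 2*r - 6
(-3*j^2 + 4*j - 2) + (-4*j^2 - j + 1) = -7*j^2 + 3*j - 1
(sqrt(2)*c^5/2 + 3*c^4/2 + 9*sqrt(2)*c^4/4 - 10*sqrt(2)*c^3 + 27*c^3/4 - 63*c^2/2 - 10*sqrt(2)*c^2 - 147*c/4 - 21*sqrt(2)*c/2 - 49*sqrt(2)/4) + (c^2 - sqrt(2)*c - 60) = sqrt(2)*c^5/2 + 3*c^4/2 + 9*sqrt(2)*c^4/4 - 10*sqrt(2)*c^3 + 27*c^3/4 - 61*c^2/2 - 10*sqrt(2)*c^2 - 147*c/4 - 23*sqrt(2)*c/2 - 60 - 49*sqrt(2)/4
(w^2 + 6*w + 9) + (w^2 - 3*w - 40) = 2*w^2 + 3*w - 31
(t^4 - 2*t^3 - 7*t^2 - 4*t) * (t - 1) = t^5 - 3*t^4 - 5*t^3 + 3*t^2 + 4*t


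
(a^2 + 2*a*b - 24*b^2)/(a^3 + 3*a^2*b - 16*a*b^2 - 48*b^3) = (a + 6*b)/(a^2 + 7*a*b + 12*b^2)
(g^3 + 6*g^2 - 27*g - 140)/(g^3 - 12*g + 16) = (g^2 + 2*g - 35)/(g^2 - 4*g + 4)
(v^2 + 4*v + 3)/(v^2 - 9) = (v + 1)/(v - 3)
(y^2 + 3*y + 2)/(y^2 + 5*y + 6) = (y + 1)/(y + 3)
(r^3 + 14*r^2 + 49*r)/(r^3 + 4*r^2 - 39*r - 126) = r*(r + 7)/(r^2 - 3*r - 18)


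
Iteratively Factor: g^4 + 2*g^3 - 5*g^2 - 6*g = (g - 2)*(g^3 + 4*g^2 + 3*g) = g*(g - 2)*(g^2 + 4*g + 3) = g*(g - 2)*(g + 1)*(g + 3)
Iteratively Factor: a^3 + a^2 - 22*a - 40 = (a + 2)*(a^2 - a - 20) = (a - 5)*(a + 2)*(a + 4)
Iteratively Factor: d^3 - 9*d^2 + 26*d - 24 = (d - 2)*(d^2 - 7*d + 12) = (d - 4)*(d - 2)*(d - 3)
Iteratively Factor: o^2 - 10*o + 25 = (o - 5)*(o - 5)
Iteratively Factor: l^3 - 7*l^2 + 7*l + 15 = (l - 5)*(l^2 - 2*l - 3) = (l - 5)*(l + 1)*(l - 3)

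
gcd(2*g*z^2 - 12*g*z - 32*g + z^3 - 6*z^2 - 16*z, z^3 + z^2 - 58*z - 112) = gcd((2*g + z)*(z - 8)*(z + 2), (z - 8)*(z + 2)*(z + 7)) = z^2 - 6*z - 16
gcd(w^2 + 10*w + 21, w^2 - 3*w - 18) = w + 3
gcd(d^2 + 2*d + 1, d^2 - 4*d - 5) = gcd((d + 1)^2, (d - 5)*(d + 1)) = d + 1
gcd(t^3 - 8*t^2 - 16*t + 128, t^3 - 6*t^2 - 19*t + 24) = t - 8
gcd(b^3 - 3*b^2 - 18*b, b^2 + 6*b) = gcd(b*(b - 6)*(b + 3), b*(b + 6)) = b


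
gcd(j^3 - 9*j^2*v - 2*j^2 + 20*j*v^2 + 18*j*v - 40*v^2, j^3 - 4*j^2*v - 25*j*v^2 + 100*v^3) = j^2 - 9*j*v + 20*v^2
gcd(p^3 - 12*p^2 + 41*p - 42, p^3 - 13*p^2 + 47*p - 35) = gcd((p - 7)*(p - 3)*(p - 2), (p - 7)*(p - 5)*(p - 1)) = p - 7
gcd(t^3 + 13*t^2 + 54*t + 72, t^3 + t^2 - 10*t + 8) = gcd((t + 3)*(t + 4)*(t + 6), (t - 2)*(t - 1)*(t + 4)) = t + 4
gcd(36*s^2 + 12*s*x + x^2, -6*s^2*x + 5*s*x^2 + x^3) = 6*s + x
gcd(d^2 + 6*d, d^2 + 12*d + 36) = d + 6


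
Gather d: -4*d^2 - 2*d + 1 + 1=-4*d^2 - 2*d + 2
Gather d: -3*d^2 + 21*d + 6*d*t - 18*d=-3*d^2 + d*(6*t + 3)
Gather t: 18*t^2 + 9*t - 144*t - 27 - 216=18*t^2 - 135*t - 243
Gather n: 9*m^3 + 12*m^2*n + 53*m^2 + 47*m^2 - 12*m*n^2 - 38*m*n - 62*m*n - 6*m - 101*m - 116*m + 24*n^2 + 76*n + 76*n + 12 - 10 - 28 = 9*m^3 + 100*m^2 - 223*m + n^2*(24 - 12*m) + n*(12*m^2 - 100*m + 152) - 26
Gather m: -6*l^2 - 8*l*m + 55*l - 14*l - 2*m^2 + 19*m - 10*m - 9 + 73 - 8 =-6*l^2 + 41*l - 2*m^2 + m*(9 - 8*l) + 56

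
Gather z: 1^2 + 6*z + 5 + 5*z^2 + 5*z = 5*z^2 + 11*z + 6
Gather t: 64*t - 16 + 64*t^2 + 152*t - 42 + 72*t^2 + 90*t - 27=136*t^2 + 306*t - 85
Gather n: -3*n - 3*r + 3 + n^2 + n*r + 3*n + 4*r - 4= n^2 + n*r + r - 1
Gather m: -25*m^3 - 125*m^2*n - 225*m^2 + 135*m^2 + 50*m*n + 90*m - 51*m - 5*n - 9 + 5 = -25*m^3 + m^2*(-125*n - 90) + m*(50*n + 39) - 5*n - 4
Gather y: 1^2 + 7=8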